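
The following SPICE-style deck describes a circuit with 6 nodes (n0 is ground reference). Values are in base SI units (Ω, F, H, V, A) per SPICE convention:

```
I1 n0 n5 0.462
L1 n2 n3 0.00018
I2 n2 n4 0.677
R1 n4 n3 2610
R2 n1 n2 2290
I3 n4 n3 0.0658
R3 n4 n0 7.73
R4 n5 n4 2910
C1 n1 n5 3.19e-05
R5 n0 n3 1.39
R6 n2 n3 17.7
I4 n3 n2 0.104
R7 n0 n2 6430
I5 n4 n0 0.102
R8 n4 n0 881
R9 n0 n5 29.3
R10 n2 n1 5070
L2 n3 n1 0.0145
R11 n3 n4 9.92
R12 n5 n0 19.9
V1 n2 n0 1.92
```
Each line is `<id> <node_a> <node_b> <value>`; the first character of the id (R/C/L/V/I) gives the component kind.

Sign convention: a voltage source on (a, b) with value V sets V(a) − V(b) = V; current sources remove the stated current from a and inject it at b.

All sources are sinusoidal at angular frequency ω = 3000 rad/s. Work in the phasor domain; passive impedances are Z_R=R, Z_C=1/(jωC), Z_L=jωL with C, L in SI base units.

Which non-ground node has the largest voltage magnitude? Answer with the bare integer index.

1

Apply KCL at each of the 5 non-ground nodes and solve the resulting linear system.
Node n1: branches {R2, C1, R10, L2} → V_1 = 5.799+1.661j
Node n2: branches {L1, I2, R2, R6, I4, R7, R10, V1} → V_2 = 1.920+0.000j
Node n3: branches {L1, R1, I3, R5, R6, I4, L2, R11} → V_3 = 1.709-0.5825j
Node n4: branches {I2, R1, I3, R3, R4, I5, R8, R11} → V_4 = 2.947-0.2524j
Node n5: branches {I1, R4, C1, R9, R12} → V_5 = 4.827+1.096j
Source currents: i(V1)=-1.661+0.3595j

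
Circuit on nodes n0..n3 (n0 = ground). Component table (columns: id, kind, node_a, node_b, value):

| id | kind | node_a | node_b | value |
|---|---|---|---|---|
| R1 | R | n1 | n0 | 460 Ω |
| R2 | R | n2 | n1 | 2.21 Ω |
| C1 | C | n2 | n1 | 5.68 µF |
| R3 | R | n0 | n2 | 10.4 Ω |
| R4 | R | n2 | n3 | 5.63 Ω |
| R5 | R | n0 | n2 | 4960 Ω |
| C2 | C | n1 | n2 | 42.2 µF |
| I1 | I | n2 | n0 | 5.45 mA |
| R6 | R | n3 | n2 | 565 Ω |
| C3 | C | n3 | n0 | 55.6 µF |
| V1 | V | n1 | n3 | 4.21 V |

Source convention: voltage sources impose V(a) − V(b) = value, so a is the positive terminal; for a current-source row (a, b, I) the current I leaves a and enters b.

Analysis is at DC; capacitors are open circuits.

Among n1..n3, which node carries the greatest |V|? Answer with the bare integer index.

Element admittances at DC:
  Y(R1) = 0.002174 S between n1,n0
  Y(R2) = 0.4525 S between n2,n1
  Y(C1) = 0.000 S between n2,n1
  Y(R3) = 0.09615 S between n0,n2
  Y(R4) = 0.1776 S between n2,n3
  Y(R5) = 0.0002016 S between n0,n2
  Y(C2) = 0.000 S between n1,n2
  I1: injects 0.00545 A into n0 (from n2)
  Y(R6) = 0.001770 S between n3,n2
  Y(C3) = 0.000 S between n3,n0
  V1: constraint V(n1)−V(n3) = 4.21
Assemble and solve the 4×4 MNA system:
  V(n1)=1.110  V(n2)=-0.08160  V(n3)=-3.100
  i(V1)=-0.5415

3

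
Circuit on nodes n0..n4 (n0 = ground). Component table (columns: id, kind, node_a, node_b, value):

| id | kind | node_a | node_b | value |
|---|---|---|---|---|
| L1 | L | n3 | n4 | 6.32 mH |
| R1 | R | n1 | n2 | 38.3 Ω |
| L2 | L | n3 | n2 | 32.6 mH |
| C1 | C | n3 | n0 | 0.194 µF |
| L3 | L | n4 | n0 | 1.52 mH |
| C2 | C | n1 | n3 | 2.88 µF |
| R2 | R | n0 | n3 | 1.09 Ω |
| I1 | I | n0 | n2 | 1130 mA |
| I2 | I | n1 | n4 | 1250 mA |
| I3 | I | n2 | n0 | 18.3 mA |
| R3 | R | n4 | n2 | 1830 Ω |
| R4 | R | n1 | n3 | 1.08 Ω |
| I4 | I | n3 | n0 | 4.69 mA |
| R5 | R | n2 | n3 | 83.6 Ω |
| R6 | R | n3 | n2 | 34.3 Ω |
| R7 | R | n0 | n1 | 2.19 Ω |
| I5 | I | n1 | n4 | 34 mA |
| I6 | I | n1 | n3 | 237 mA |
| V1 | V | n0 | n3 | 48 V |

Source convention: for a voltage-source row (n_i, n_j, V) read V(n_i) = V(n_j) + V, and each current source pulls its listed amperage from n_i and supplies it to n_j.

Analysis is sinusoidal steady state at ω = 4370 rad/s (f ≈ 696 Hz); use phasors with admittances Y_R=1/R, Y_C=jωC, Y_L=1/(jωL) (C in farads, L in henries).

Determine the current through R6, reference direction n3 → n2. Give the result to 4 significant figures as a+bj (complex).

-0.6476-0.06767j A

Apply KCL at each of the 4 non-ground nodes and solve the resulting linear system.
Node n1: branches {R1, C2, I2, R4, R7, I5, I6} → V_1 = -33.11-0.09002j
Node n2: branches {R1, L2, I1, I3, R3, R5, R6} → V_2 = -25.79+2.321j
Node n3: branches {L1, L2, C1, C2, R2, R4, I4, R5, R6, I6, V1} → V_3 = -48.00+0.000j
Node n4: branches {L1, L3, I2, R3, I5} → V_4 = -9.293+6.827j
Source currents: i(V1)=-59.23+1.317j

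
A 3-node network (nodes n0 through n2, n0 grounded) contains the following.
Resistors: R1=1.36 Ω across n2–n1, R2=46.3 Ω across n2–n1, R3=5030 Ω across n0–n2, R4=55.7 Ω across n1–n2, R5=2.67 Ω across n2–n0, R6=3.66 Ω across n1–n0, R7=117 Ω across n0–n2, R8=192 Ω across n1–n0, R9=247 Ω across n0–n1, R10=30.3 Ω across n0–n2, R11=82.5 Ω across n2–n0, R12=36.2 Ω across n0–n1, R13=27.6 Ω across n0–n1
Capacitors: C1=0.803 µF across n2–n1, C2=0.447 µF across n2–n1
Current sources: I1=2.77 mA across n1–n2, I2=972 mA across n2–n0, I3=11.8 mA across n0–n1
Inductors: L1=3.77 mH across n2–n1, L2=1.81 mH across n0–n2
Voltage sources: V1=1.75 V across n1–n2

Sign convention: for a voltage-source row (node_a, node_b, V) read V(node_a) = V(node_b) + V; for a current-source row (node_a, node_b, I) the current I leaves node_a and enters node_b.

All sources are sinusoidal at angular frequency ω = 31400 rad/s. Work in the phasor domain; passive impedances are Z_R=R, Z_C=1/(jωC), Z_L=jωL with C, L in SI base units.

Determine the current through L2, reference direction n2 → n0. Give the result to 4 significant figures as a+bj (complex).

MNA unknowns: 2 node voltages V₁..V_2 plus 1 source current (V1)
R1: Y=0.7353+0.000j on G[2,1]
C1: Y=0.000+0.02521j on G[2,1]
R2: Y=0.02160+0.000j on G[2,1]
R3: Y=0.0001988+0.000j on G[0,2]
R4: Y=0.01795+0.000j on G[1,2]
R5: Y=0.3745+0.000j on G[2,0]
R6: Y=0.2732+0.000j on G[1,0]
R7: Y=0.008547+0.000j on G[0,2]
R8: Y=0.005208+0.000j on G[1,0]
R9: Y=0.004049+0.000j on G[0,1]
R10: Y=0.03300+0.000j on G[0,2]
C2: Y=0.000+0.01404j on G[2,1]
R11: Y=0.01212+0.000j on G[2,0]
R12: Y=0.02762+0.000j on G[0,1]
I1: z[1]−=0.00277, z[2]+=0.00277
R13: Y=0.03623+0.000j on G[0,1]
L1: Y=0.000-0.008448j on G[2,1]
I2: z[2]−=0.972, z[0]+=0.972
I3: z[0]−=0.0118, z[1]+=0.0118
L2: Y=0.000-0.01760j on G[0,2]
V1: row V1−V2=1.75, i_V1 at 1,2
solve → V1=-0.2707-0.04589j, V2=-2.021-0.04589j
aux → i_V1=-1.253-0.03801j

-0.0008075+0.03555j A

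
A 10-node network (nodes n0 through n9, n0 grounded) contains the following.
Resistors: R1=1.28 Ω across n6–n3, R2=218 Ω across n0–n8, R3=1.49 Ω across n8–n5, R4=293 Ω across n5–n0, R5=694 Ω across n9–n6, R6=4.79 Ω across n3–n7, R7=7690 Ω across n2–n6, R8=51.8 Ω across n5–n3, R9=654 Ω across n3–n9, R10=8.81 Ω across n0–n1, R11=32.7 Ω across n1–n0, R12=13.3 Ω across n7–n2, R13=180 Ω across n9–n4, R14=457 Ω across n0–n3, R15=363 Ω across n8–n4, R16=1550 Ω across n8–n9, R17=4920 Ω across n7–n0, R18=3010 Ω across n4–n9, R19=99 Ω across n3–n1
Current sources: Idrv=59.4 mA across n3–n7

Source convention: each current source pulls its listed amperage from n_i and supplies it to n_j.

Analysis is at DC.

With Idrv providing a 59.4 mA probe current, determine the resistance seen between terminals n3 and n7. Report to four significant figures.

MNA unknowns: 9 node voltages V₁..V_9
R1: Y=0.7812 on G[6,3]
R2: Y=0.004587 on G[0,8]
R3: Y=0.6711 on G[8,5]
R4: Y=0.003413 on G[5,0]
R5: Y=0.001441 on G[9,6]
R6: Y=0.2088 on G[3,7]
R7: Y=0.0001300 on G[2,6]
R8: Y=0.01931 on G[5,3]
R9: Y=0.001529 on G[3,9]
R10: Y=0.1135 on G[0,1]
R11: Y=0.03058 on G[1,0]
R12: Y=0.07519 on G[7,2]
R13: Y=0.005556 on G[9,4]
R14: Y=0.002188 on G[0,3]
R15: Y=0.002755 on G[8,4]
R16: Y=0.0006452 on G[8,9]
R17: Y=0.0002033 on G[7,0]
R18: Y=0.0003322 on G[4,9]
R19: Y=0.01010 on G[3,1]
Idrv: z[3]−=0.0594, z[7]+=0.0594
solve → V1=-0.0002151, V2=0.2803, V3=-0.003284, V4=-0.002689, V5=-0.002369, V6=-0.003236, V7=0.2808, V8=-0.002355, V9=-0.002845

R_eq = 4.782 Ω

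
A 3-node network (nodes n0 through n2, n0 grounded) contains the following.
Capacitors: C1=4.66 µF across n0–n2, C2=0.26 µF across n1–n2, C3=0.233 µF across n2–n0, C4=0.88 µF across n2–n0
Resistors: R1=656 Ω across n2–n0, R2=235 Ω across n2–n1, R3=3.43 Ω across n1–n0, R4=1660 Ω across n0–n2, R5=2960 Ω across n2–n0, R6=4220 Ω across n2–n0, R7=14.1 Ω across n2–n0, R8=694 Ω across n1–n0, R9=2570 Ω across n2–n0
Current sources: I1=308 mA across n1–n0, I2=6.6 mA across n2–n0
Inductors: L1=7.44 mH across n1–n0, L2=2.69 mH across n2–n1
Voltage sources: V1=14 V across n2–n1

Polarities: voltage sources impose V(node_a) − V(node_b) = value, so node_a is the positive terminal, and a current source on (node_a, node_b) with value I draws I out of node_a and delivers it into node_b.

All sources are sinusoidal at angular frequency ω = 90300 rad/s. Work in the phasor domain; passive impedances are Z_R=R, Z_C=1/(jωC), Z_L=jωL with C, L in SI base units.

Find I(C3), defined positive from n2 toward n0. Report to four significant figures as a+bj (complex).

0.1027+0.07166j A

Element admittances at ω=90300 rad/s:
  Y(C1) = 0.000+0.4208j S between n0,n2
  Y(R1) = 0.001524+0.000j S between n2,n0
  Y(C2) = 0.000+0.02348j S between n1,n2
  Y(R2) = 0.004255+0.000j S between n2,n1
  I1: injects 0.308 A into n0 (from n1)
  Y(C3) = 0.000+0.02104j S between n2,n0
  I2: injects 0.0066 A into n0 (from n2)
  Y(L1) = 0.000-0.001488j S between n1,n0
  Y(C4) = 0.000+0.07946j S between n2,n0
  Y(R3) = 0.2915+0.000j S between n1,n0
  Y(R4) = 0.0006024+0.000j S between n0,n2
  Y(L2) = 0.000-0.004117j S between n2,n1
  Y(R5) = 0.0003378+0.000j S between n2,n0
  Y(R6) = 0.0002370+0.000j S between n2,n0
  Y(R7) = 0.07092+0.000j S between n2,n0
  Y(R8) = 0.001441+0.000j S between n1,n0
  Y(R9) = 0.0003891+0.000j S between n2,n0
  V1: constraint V(n2)−V(n1) = 14
Assemble and solve the 3×3 MNA system:
  V(n1)=-10.59-4.881j  V(n2)=3.406-4.881j
  i(V1)=-2.863-1.685j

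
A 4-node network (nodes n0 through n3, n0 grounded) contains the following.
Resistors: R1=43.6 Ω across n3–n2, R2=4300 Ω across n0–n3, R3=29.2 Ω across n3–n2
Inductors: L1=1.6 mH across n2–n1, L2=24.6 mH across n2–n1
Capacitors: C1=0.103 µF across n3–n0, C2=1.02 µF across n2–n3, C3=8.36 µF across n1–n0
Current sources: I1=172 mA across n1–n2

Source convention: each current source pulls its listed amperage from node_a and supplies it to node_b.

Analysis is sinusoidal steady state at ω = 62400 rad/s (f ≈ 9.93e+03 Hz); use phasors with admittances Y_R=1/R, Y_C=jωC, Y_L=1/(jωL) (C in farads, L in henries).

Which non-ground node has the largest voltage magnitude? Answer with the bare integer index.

2

Apply KCL at each of the 3 non-ground nodes and solve the resulting linear system.
Node n1: branches {L1, C3, L2, I1} → V_1 = -0.07687-0.4135j
Node n2: branches {R1, L1, R3, C2, L2, I1} → V_2 = 3.682+35.93j
Node n3: branches {R1, R2, R3, C1, C2} → V_3 = 5.019+33.74j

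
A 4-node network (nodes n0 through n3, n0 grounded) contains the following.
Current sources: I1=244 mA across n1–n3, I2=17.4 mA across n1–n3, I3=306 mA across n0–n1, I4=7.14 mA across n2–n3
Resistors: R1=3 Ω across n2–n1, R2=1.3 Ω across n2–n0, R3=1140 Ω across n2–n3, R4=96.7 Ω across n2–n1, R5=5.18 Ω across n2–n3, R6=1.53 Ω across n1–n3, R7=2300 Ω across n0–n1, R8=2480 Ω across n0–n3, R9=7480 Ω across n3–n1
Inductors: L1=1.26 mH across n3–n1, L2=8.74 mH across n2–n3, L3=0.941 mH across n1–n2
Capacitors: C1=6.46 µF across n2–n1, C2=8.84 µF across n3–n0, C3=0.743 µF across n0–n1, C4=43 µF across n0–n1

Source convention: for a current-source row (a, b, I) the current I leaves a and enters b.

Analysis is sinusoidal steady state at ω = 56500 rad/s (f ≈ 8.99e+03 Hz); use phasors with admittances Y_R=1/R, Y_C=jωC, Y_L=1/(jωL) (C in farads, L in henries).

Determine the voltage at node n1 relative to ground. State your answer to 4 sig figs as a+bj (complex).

Element admittances at ω=56500 rad/s:
  I1: injects 0.244 A into n3 (from n1)
  I2: injects 0.0174 A into n3 (from n1)
  Y(R1) = 0.3333+0.000j S between n2,n1
  Y(R2) = 0.7692+0.000j S between n2,n0
  Y(L1) = 0.000-0.01405j S between n3,n1
  I3: injects 0.306 A into n1 (from n0)
  Y(R3) = 0.0008772+0.000j S between n2,n3
  Y(L2) = 0.000-0.002025j S between n2,n3
  Y(C1) = 0.000+0.3650j S between n2,n1
  Y(R4) = 0.01034+0.000j S between n2,n1
  Y(R5) = 0.1931+0.000j S between n2,n3
  Y(R6) = 0.6536+0.000j S between n1,n3
  Y(L3) = 0.000-0.01881j S between n1,n2
  Y(R7) = 0.0004348+0.000j S between n0,n1
  Y(C2) = 0.000+0.4995j S between n3,n0
  Y(C3) = 0.000+0.04198j S between n0,n1
  Y(C4) = 0.000+2.429j S between n0,n1
  Y(R8) = 0.0004032+0.000j S between n0,n3
  Y(R9) = 0.0001337+0.000j S between n3,n1
  I4: injects 0.00714 A into n3 (from n2)
Assemble and solve the 3×3 MNA system:
  V(n1)=-0.02109-0.07884j  V(n2)=0.02300-0.06043j  V(n3)=0.1976-0.1870j

-0.02109-0.07884j V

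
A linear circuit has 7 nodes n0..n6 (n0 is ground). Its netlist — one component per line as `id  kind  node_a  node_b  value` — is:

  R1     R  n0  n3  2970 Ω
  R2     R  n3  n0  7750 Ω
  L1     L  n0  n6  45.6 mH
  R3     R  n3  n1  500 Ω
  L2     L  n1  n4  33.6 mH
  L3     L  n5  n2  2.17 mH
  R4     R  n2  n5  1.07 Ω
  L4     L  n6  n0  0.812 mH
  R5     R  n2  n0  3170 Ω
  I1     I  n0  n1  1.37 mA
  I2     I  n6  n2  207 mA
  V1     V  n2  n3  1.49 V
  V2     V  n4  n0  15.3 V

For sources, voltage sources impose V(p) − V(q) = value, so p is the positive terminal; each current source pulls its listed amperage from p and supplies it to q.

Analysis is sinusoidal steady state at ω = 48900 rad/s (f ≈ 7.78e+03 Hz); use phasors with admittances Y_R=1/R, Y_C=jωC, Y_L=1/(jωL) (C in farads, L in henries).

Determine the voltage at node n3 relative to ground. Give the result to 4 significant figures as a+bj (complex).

168.5+90.15j V

Element admittances at ω=48900 rad/s:
  Y(R1) = 0.0003367+0.000j S between n0,n3
  Y(R2) = 0.0001290+0.000j S between n3,n0
  Y(L1) = 0.000-0.0004485j S between n0,n6
  Y(R3) = 0.002000+0.000j S between n3,n1
  Y(L2) = 0.000-0.0006086j S between n1,n4
  Y(L3) = 0.000-0.009424j S between n5,n2
  Y(R4) = 0.9346+0.000j S between n2,n5
  Y(L4) = 0.000-0.02518j S between n6,n0
  Y(R5) = 0.0003155+0.000j S between n2,n0
  I1: injects 0.00137 A into n1 (from n0)
  I2: injects 0.207 A into n2 (from n6)
  V1: constraint V(n2)−V(n3) = 1.49
  V2: constraint V(n4)−V(n0) = 15.3
Assemble and solve the 8×8 MNA system:
  V(n1)=131.0+125.4j  V(n2)=170.0+90.15j  V(n3)=168.5+90.15j  V(n4)=15.30+0.000j  V(n5)=170.0+90.15j  V(n6)=0.000-8.076j
  i(V1)=0.1534-0.02844j  i(V2)=0.07630-0.07042j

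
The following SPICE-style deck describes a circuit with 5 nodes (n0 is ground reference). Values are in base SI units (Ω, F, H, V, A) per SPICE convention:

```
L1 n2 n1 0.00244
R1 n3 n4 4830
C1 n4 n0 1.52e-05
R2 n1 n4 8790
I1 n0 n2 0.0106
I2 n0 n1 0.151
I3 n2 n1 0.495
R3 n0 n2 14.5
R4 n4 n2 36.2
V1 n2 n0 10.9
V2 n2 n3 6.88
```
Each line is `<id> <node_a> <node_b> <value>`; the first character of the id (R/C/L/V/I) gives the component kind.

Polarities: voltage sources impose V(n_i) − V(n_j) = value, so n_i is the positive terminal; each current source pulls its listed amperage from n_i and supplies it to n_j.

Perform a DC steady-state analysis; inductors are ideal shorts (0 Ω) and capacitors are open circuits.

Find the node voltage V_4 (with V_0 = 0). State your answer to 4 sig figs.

Apply KCL at each of the 4 non-ground nodes and solve the resulting linear system.
Node n1: branches {L1, R2, I2, I3} → V_1 = 10.90
Node n2: branches {L1, I1, I3, R3, R4, V1, V2} → V_2 = 10.90
Node n3: branches {R1, V2} → V_3 = 4.020
Node n4: branches {R1, C1, R2, R4} → V_4 = 10.85
Source currents: i(L1)=-0.6460, i(V1)=-0.5901, i(V2)=-0.001414

10.85 V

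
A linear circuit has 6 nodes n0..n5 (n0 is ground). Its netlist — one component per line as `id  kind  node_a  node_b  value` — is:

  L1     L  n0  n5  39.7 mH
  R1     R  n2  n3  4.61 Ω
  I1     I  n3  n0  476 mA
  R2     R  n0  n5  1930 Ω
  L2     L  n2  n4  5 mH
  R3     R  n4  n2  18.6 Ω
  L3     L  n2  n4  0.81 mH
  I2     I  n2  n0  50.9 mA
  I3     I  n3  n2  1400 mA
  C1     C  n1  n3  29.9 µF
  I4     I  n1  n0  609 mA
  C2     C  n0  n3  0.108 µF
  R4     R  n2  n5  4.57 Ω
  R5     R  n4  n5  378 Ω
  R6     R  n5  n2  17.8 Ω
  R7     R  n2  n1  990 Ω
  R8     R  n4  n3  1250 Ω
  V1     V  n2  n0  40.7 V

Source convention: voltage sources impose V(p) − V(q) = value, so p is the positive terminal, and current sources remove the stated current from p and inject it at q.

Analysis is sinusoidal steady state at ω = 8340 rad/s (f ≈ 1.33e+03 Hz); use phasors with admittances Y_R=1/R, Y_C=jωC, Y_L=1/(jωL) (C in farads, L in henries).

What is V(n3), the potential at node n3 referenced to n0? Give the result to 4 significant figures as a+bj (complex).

Element admittances at ω=8340 rad/s:
  Y(L1) = 0.000-0.003020j S between n0,n5
  Y(R1) = 0.2169+0.000j S between n2,n3
  I1: injects 0.476 A into n0 (from n3)
  Y(R2) = 0.0005181+0.000j S between n0,n5
  Y(L2) = 0.000-0.02398j S between n2,n4
  Y(R3) = 0.05376+0.000j S between n4,n2
  Y(L3) = 0.000-0.1480j S between n2,n4
  I2: injects 0.0509 A into n0 (from n2)
  I3: injects 1.4 A into n2 (from n3)
  Y(C1) = 0.000+0.2494j S between n1,n3
  I4: injects 0.609 A into n0 (from n1)
  Y(C2) = 0.000+0.0009007j S between n0,n3
  Y(R4) = 0.2188+0.000j S between n2,n5
  Y(R5) = 0.002646+0.000j S between n4,n5
  Y(R6) = 0.05618+0.000j S between n5,n2
  Y(R7) = 0.001010+0.000j S between n2,n1
  Y(R8) = 0.0008000+0.000j S between n4,n3
  V1: constraint V(n2)−V(n0) = 40.7
Assemble and solve the 6×6 MNA system:
  V(n1)=29.33+2.264j  V(n2)=40.70+0.000j  V(n3)=29.34-0.1321j  V(n4)=40.68-0.04685j  V(n5)=40.62+0.4406j
  i(V1)=-1.158+0.09603j

29.34-0.1321j V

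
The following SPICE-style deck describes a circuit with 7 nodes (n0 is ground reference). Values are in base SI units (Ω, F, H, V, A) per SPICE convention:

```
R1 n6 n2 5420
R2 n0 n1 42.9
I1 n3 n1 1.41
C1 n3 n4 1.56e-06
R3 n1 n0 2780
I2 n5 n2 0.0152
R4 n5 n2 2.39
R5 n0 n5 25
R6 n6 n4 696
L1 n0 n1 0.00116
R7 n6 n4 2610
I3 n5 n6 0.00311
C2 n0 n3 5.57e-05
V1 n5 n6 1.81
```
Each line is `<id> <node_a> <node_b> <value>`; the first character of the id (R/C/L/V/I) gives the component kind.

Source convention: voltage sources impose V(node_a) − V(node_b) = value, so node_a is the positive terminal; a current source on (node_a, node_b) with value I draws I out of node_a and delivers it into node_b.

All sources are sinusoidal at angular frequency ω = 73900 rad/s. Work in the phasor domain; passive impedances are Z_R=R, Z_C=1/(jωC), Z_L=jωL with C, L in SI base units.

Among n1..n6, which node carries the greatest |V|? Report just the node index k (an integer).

Apply KCL at each of the 6 non-ground nodes and solve the resulting linear system.
Node n1: branches {R2, I1, R3, L1} → V_1 = 47.93+23.62j
Node n2: branches {R1, I2, R4} → V_2 = 0.1140+0.01613j
Node n3: branches {I1, C1, C2} → V_3 = -0.0001567+0.3433j
Node n4: branches {C1, R6, R7} → V_4 = -0.005752+0.3706j
Node n5: branches {I2, R4, R5, I3, V1} → V_5 = 0.07852+0.01613j
Node n6: branches {R1, R6, R7, I3, V1} → V_6 = -1.731+0.01613j
Source currents: i(V1)=-0.006591-0.0006450j

1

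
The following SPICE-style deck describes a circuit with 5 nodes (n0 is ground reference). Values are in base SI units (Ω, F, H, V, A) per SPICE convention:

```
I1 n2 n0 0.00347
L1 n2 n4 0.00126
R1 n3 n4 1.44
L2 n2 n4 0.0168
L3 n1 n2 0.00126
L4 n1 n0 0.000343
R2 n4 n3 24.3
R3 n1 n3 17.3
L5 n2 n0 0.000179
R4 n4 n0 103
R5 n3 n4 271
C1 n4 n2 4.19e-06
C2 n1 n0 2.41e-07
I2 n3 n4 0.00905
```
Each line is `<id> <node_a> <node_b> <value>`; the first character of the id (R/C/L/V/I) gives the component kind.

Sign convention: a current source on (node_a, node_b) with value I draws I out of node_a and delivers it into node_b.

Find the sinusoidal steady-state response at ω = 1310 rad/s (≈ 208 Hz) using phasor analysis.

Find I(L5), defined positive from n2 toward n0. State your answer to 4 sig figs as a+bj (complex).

-0.002661-3.169e-05j A

Apply KCL at each of the 4 non-ground nodes and solve the resulting linear system.
Node n1: branches {L3, L4, R3, C2} → V_1 = -1.256e-05-0.0003637j
Node n2: branches {I1, L1, L2, L3, L5, C1} → V_2 = 7.430e-06-0.0006241j
Node n3: branches {R1, R2, R3, R5, I2} → V_3 = -0.01128+0.0003296j
Node n4: branches {L1, R1, L2, R2, R4, R5, C1, I2} → V_4 = 7.525e-05+0.0003838j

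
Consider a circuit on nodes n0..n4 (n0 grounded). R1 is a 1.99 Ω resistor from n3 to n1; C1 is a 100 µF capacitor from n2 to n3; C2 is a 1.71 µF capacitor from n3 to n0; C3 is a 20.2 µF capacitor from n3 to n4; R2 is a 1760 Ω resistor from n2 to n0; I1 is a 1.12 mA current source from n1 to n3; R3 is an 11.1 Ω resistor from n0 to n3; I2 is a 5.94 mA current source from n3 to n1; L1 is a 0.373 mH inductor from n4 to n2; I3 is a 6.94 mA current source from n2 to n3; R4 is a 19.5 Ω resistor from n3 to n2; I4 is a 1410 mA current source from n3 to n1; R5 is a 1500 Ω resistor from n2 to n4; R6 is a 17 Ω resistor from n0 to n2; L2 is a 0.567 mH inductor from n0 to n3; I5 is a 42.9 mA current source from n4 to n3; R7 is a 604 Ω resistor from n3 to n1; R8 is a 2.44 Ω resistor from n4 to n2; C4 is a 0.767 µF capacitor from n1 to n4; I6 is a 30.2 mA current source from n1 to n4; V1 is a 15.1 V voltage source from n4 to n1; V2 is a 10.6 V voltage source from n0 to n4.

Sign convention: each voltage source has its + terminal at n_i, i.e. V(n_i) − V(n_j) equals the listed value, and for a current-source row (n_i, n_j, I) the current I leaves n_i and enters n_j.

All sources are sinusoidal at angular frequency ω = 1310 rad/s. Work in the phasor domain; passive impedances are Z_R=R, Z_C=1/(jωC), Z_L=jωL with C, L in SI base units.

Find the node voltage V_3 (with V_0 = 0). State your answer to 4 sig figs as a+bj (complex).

Element admittances at ω=1310 rad/s:
  Y(R1) = 0.5025+0.000j S between n3,n1
  Y(C1) = 0.000+0.1310j S between n2,n3
  Y(C2) = 0.000+0.002240j S between n3,n0
  Y(C3) = 0.000+0.02646j S between n3,n4
  Y(R2) = 0.0005682+0.000j S between n2,n0
  I1: injects 0.00112 A into n3 (from n1)
  Y(R3) = 0.09009+0.000j S between n0,n3
  I2: injects 0.00594 A into n1 (from n3)
  Y(L1) = 0.000-2.047j S between n4,n2
  I3: injects 0.00694 A into n3 (from n2)
  Y(R4) = 0.05128+0.000j S between n3,n2
  I4: injects 1.41 A into n1 (from n3)
  Y(R5) = 0.0006667+0.000j S between n2,n4
  Y(R6) = 0.05882+0.000j S between n0,n2
  Y(L2) = 0.000-1.346j S between n0,n3
  I5: injects 0.0429 A into n3 (from n4)
  Y(R7) = 0.001656+0.000j S between n3,n1
  Y(R8) = 0.4098+0.000j S between n4,n2
  Y(C4) = 0.000+0.001005j S between n1,n4
  I6: injects 0.0302 A into n4 (from n1)
  V1: constraint V(n4)−V(n1) = 15.1
  V2: constraint V(n0)−V(n4) = 10.6
Assemble and solve the 6×6 MNA system:
  V(n1)=-25.70+0.000j  V(n2)=-10.44+1.157j  V(n3)=-4.276-10.32j  V(n4)=-10.60+0.000j
  i(V1)=-12.19+5.189j  i(V2)=-14.88+4.887j

-4.276-10.32j V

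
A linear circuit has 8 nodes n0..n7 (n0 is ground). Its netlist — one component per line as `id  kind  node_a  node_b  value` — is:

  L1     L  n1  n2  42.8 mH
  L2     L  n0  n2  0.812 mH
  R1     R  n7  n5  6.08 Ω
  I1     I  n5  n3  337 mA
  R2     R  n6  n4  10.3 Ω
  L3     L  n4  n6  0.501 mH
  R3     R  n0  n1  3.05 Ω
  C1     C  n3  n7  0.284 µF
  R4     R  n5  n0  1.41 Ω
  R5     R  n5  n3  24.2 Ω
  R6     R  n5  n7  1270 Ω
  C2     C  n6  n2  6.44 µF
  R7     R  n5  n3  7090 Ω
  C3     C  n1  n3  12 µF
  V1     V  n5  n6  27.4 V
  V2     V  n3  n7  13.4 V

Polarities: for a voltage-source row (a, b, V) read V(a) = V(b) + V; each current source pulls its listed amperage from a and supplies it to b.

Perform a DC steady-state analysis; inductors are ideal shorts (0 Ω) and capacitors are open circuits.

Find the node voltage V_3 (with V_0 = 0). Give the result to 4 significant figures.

Element admittances at DC:
  L1: short n1↔n2 (DC inductor)
  L2: short n0↔n2 (DC inductor)
  Y(R1) = 0.1645 S between n7,n5
  I1: injects 0.337 A into n3 (from n5)
  Y(R2) = 0.09709 S between n6,n4
  L3: short n4↔n6 (DC inductor)
  Y(R3) = 0.3279 S between n0,n1
  Y(C1) = 0.000 S between n3,n7
  Y(R4) = 0.7092 S between n5,n0
  Y(R5) = 0.04132 S between n5,n3
  Y(R6) = 0.0007874 S between n5,n7
  Y(C2) = 0.000 S between n6,n2
  Y(R7) = 0.0001410 S between n5,n3
  Y(C3) = 0.000 S between n1,n3
  V1: constraint V(n5)−V(n6) = 27.4
  V2: constraint V(n3)−V(n7) = 13.4
Assemble and solve the 12×12 MNA system:
  V(n1)=0.000  V(n2)=0.000  V(n3)=12.34  V(n4)=-27.40  V(n5)=0.000  V(n6)=-27.40  V(n7)=-1.057
  i(L1)=0.000  i(L2)=0.000  i(L3)=0.000  i(V1)=0.000  i(V2)=-0.1748

12.34 V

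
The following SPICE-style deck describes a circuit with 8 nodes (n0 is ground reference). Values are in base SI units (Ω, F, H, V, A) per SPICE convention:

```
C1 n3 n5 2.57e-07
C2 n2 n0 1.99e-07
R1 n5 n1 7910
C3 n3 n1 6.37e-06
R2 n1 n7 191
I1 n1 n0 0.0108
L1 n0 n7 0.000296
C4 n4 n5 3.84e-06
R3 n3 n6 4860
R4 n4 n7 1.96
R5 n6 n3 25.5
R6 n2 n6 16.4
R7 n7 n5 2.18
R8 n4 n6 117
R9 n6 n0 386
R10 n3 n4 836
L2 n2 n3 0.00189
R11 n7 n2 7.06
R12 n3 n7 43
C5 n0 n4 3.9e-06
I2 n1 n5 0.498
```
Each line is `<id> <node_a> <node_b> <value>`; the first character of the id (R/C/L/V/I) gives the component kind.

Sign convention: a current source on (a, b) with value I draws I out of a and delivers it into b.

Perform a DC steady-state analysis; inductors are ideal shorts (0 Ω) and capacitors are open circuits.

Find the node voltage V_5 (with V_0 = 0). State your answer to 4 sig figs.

Apply KCL at each of the 7 non-ground nodes and solve the resulting linear system.
Node n1: branches {R1, C3, R2, I1, I2} → V_1 = -94.86
Node n2: branches {C2, R6, L2, R11} → V_2 = 0.000
Node n3: branches {C1, C3, R3, R5, R10, L2, R12} → V_3 = 0.000
Node n4: branches {C4, R4, R8, R10, C5} → V_4 = 0.000
Node n5: branches {C1, R1, C4, R7, I2} → V_5 = 1.059
Node n6: branches {R3, R5, R6, R8, R9} → V_6 = 0.000
Node n7: branches {R2, L1, R4, R7, R11, R12} → V_7 = 0.000
Source currents: i(L1)=0.01080, i(L2)=0.000

1.059 V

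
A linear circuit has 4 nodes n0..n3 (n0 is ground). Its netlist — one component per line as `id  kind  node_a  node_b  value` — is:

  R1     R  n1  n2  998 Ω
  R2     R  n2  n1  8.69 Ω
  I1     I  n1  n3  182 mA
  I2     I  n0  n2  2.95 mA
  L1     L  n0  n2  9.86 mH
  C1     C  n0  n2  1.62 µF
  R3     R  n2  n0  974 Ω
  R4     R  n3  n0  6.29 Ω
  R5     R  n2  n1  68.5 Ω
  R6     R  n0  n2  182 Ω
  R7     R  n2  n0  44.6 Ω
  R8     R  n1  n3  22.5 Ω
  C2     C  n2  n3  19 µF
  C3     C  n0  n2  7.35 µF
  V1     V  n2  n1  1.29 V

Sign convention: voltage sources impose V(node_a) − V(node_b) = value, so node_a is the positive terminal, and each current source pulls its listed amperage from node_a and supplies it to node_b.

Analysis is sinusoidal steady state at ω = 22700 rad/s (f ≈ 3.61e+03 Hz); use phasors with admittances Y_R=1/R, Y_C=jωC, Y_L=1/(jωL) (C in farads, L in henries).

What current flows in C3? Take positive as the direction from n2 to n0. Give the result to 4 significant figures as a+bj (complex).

-0.01863+0.01292j A

Element admittances at ω=22700 rad/s:
  Y(R1) = 0.001002+0.000j S between n1,n2
  Y(R2) = 0.1151+0.000j S between n2,n1
  I1: injects 0.182 A into n3 (from n1)
  I2: injects 0.00295 A into n2 (from n0)
  Y(L1) = 0.000-0.004468j S between n0,n2
  Y(C1) = 0.000+0.03677j S between n0,n2
  Y(R3) = 0.001027+0.000j S between n2,n0
  Y(R4) = 0.1590+0.000j S between n3,n0
  Y(R5) = 0.01460+0.000j S between n2,n1
  Y(R6) = 0.005495+0.000j S between n0,n2
  Y(R7) = 0.02242+0.000j S between n2,n0
  Y(R8) = 0.04444+0.000j S between n1,n3
  Y(C2) = 0.000+0.4313j S between n2,n3
  Y(C3) = 0.000+0.1668j S between n0,n2
  V1: constraint V(n2)−V(n1) = 1.29
Assemble and solve the 4×4 MNA system:
  V(n1)=-1.213+0.1116j  V(n2)=0.07745+0.1116j  V(n3)=0.1443-0.1173j
  i(V1)=-0.04688+0.01018j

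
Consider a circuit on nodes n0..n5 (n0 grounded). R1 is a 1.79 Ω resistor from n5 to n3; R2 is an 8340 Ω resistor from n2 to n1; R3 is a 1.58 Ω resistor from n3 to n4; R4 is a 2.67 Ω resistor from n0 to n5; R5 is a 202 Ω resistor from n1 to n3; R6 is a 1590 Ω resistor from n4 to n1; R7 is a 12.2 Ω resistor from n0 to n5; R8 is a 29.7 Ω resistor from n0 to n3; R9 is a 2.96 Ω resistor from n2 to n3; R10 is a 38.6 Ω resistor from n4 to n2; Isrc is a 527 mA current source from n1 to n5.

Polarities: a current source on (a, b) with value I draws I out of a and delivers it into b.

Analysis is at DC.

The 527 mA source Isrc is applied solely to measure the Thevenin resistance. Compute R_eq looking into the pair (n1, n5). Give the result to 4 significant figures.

Apply KCL at each of the 5 non-ground nodes and solve the resulting linear system.
Node n1: branches {R2, R5, R6, Isrc} → V_1 = -93.31
Node n2: branches {R2, R9, R10} → V_2 = -0.8687
Node n3: branches {R1, R3, R5, R8, R9} → V_3 = -0.8318
Node n4: branches {R3, R6, R10} → V_4 = -0.9215
Node n5: branches {R1, R4, R7, Isrc} → V_5 = 0.06135

R_eq = 177.2 Ω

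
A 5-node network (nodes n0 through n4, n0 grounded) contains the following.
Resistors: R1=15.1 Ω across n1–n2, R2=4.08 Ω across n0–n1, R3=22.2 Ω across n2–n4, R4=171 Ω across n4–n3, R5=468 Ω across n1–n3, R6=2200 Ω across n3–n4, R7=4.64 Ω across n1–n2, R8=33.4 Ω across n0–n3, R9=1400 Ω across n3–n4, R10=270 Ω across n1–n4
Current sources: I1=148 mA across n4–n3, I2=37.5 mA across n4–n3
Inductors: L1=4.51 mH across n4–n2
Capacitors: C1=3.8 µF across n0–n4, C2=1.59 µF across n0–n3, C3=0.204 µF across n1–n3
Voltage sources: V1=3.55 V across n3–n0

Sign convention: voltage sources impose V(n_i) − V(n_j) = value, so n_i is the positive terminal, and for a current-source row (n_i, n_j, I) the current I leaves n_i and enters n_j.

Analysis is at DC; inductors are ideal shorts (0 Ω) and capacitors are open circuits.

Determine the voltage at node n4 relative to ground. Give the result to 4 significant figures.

MNA unknowns: 4 node voltages V₁..V_4 plus 2 source currents (L1, V1)
R1: Y=0.06623 on G[1,2]
I1: z[4]−=0.148, z[3]+=0.148
R2: Y=0.2451 on G[0,1]
R3: Y=0.04505 on G[2,4]
R4: Y=0.005848 on G[4,3]
L1: row V4−V2=0, i_L1 at 4,2
C1: Y=0.000 on G[0,4]
R5: Y=0.002137 on G[1,3]
R6: Y=0.0004545 on G[3,4]
R7: Y=0.2155 on G[1,2]
C2: Y=0.000 on G[0,3]
C3: Y=0.000 on G[1,3]
R8: Y=0.02994 on G[0,3]
R9: Y=0.0007143 on G[3,4]
R10: Y=0.003704 on G[1,4]
I2: z[4]−=0.0375, z[3]+=0.0375
V1: row V3−V0=3.55, i_V1 at 3,0
solve → V1=-0.5870, V2=-1.122, V3=3.550, V4=-1.122
aux → i_L1=-0.1507, i_V1=0.03759

-1.122 V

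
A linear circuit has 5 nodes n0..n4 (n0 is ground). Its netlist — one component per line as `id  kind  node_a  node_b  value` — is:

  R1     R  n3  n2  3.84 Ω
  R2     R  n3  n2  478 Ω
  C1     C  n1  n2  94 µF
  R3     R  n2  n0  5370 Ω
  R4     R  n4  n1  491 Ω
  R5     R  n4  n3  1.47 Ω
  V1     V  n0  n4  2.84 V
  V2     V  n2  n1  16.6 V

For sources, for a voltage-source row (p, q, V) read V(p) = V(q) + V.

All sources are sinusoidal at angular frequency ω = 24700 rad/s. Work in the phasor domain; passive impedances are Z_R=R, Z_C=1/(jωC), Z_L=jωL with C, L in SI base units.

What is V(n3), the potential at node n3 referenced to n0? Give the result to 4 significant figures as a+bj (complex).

Element admittances at ω=24700 rad/s:
  Y(R1) = 0.2604+0.000j S between n3,n2
  Y(R2) = 0.002092+0.000j S between n3,n2
  Y(C1) = 0.000+2.322j S between n1,n2
  Y(R3) = 0.0001862+0.000j S between n2,n0
  Y(R4) = 0.002037+0.000j S between n4,n1
  Y(R5) = 0.6803+0.000j S between n4,n3
  V1: constraint V(n0)−V(n4) = 2.84
  V2: constraint V(n2)−V(n1) = 16.6
Assemble and solve the 6×6 MNA system:
  V(n1)=-19.26+0.000j  V(n2)=-2.661+0.000j  V(n3)=-2.790+0.000j  V(n4)=-2.840+0.000j
  i(V1)=-0.0004955+0.000j  i(V2)=-0.03344-38.54j

-2.790+0.000j V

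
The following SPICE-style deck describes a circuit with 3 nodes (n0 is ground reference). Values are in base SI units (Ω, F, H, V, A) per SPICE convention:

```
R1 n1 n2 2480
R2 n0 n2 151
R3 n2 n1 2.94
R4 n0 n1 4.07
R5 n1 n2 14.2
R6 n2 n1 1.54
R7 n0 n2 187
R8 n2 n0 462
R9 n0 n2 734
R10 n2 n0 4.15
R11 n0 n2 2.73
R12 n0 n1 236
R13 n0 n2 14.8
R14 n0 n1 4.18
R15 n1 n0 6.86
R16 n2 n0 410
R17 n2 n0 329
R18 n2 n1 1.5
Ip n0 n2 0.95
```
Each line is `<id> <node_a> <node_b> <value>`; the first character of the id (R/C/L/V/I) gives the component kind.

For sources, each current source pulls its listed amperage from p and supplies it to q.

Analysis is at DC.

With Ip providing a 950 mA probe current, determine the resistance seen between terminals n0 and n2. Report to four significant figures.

R_eq = 0.8620 Ω

Element admittances at DC:
  Y(R1) = 0.0004032 S between n1,n2
  Y(R2) = 0.006623 S between n0,n2
  Y(R3) = 0.3401 S between n2,n1
  Y(R4) = 0.2457 S between n0,n1
  Y(R5) = 0.07042 S between n1,n2
  Y(R6) = 0.6494 S between n2,n1
  Y(R7) = 0.005348 S between n0,n2
  Y(R8) = 0.002165 S between n2,n0
  Y(R9) = 0.001362 S between n0,n2
  Y(R10) = 0.2410 S between n2,n0
  Y(R11) = 0.3663 S between n0,n2
  Y(R12) = 0.004237 S between n0,n1
  Y(R13) = 0.06757 S between n0,n2
  Y(R14) = 0.2392 S between n0,n1
  Y(R15) = 0.1458 S between n1,n0
  Y(R16) = 0.002439 S between n2,n0
  Y(R17) = 0.003040 S between n2,n0
  Y(R18) = 0.6667 S between n2,n1
  Ip: injects 0.95 A into n2 (from n0)
Assemble and solve the 2×2 MNA system:
  V(n1)=0.5988  V(n2)=0.8189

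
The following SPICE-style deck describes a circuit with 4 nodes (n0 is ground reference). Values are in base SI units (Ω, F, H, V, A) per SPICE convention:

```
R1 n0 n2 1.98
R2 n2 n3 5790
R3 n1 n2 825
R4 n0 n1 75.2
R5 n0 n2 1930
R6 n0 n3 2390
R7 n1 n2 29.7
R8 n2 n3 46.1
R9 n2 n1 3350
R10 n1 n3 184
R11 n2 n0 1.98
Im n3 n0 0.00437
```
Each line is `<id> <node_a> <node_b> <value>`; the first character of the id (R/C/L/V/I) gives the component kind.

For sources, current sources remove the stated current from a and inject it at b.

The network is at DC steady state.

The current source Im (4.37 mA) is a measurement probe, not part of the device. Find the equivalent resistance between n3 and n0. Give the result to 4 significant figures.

MNA unknowns: 3 node voltages V₁..V_3
R1: Y=0.5051 on G[0,2]
R2: Y=0.0001727 on G[2,3]
R3: Y=0.001212 on G[1,2]
R4: Y=0.01330 on G[0,1]
R5: Y=0.0005181 on G[0,2]
R6: Y=0.0004184 on G[0,3]
R7: Y=0.03367 on G[1,2]
R8: Y=0.02169 on G[2,3]
R9: Y=0.0002985 on G[2,1]
R10: Y=0.005435 on G[1,3]
R11: Y=0.5051 on G[2,0]
Im: z[3]−=0.00437, z[0]+=0.00437
solve → V1=-0.01920, V2=-0.004003, V3=-0.1646

R_eq = 37.66 Ω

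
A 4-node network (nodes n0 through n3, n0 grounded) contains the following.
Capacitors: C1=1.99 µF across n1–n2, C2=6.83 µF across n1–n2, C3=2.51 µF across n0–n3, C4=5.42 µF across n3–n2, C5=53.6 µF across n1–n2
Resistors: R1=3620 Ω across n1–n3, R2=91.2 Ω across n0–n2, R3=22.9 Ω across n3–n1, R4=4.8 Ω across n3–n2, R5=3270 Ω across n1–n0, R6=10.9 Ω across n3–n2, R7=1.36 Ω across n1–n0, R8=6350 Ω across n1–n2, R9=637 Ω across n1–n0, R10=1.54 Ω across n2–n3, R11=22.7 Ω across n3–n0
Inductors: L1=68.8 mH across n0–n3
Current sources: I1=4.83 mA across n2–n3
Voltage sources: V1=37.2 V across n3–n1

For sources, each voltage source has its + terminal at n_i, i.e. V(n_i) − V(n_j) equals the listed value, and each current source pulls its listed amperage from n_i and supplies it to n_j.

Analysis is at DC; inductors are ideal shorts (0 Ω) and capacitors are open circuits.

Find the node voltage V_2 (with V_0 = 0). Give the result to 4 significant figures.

MNA unknowns: 3 node voltages V₁..V_3 plus 2 source currents (L1, V1)
C1: Y=0.000 on G[1,2]
C2: Y=0.000 on G[1,2]
R1: Y=0.0002762 on G[1,3]
R2: Y=0.01096 on G[0,2]
L1: row V0−V3=0, i_L1 at 0,3
R3: Y=0.04367 on G[3,1]
R4: Y=0.2083 on G[3,2]
R5: Y=0.0003058 on G[1,0]
I1: z[2]−=0.00483, z[3]+=0.00483
R6: Y=0.09174 on G[3,2]
C3: Y=0.000 on G[0,3]
R7: Y=0.7353 on G[1,0]
R8: Y=0.0001575 on G[1,2]
R9: Y=0.001570 on G[1,0]
C4: Y=0.000 on G[3,2]
R10: Y=0.6494 on G[2,3]
C5: Y=0.000 on G[1,2]
R11: Y=0.04405 on G[3,0]
V1: row V3−V1=37.2, i_V1 at 3,1
solve → V1=-37.20, V2=-0.01113, V3=0.000
aux → i_L1=-27.42, i_V1=-29.06

-0.01113 V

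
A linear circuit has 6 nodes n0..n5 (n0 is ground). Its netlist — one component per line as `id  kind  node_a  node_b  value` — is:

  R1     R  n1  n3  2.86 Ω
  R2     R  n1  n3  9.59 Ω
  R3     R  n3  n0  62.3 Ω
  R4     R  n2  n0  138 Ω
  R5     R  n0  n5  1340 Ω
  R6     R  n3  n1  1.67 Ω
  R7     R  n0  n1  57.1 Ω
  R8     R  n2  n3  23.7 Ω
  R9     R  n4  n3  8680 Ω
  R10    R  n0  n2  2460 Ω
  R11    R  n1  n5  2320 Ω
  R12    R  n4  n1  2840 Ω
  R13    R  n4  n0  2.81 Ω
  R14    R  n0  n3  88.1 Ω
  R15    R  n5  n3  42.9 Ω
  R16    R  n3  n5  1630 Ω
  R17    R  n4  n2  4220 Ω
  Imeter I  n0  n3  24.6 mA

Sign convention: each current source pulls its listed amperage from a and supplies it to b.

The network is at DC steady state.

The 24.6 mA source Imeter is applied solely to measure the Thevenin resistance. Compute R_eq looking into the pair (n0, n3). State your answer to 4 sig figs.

R_eq = 19.06 Ω

Apply KCL at each of the 5 non-ground nodes and solve the resulting linear system.
Node n1: branches {R1, R2, R6, R7, R11, R12} → V_1 = 0.4612
Node n2: branches {R4, R8, R10, R17} → V_2 = 0.3951
Node n3: branches {R1, R2, R3, R6, R8, R9, R14, R15, R16, Imeter} → V_3 = 0.4690
Node n4: branches {R9, R12, R13, R17} → V_4 = 0.0008695
Node n5: branches {R5, R11, R15, R16} → V_5 = 0.4549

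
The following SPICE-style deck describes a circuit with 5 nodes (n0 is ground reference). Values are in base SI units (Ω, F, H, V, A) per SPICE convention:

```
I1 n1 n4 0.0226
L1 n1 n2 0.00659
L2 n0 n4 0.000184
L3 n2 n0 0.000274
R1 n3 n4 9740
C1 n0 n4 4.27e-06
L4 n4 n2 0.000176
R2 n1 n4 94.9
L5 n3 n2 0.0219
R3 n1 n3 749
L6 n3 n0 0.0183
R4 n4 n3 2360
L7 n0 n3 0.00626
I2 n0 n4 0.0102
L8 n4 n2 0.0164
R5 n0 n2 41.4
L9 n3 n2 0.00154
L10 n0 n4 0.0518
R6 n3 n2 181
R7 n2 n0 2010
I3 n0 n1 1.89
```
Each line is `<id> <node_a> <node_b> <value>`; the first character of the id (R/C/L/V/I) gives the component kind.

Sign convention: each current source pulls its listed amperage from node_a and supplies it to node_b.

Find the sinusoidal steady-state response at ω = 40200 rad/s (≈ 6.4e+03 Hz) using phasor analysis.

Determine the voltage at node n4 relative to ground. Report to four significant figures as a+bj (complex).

20.93+66.98j V

Element admittances at ω=40200 rad/s:
  I1: injects 0.0226 A into n4 (from n1)
  Y(L1) = 0.000-0.003775j S between n1,n2
  Y(L2) = 0.000-0.1352j S between n0,n4
  Y(L3) = 0.000-0.09079j S between n2,n0
  Y(R1) = 0.0001027+0.000j S between n3,n4
  Y(C1) = 0.000+0.1717j S between n0,n4
  Y(L4) = 0.000-0.1413j S between n4,n2
  Y(R2) = 0.01054+0.000j S between n1,n4
  Y(L5) = 0.000-0.001136j S between n3,n2
  Y(R3) = 0.001335+0.000j S between n1,n3
  Y(L6) = 0.000-0.001359j S between n3,n0
  Y(R4) = 0.0004237+0.000j S between n4,n3
  Y(L7) = 0.000-0.003974j S between n0,n3
  I2: injects 0.0102 A into n4 (from n0)
  Y(L8) = 0.000-0.001517j S between n4,n2
  Y(R5) = 0.02415+0.000j S between n0,n2
  Y(L9) = 0.000-0.01615j S between n3,n2
  Y(L10) = 0.000-0.0004802j S between n0,n4
  Y(R6) = 0.005525+0.000j S between n3,n2
  Y(R7) = 0.0004975+0.000j S between n2,n0
  I3: injects 1.89 A into n1 (from n0)
Assemble and solve the 4×4 MNA system:
  V(n1)=155.5+107.6j  V(n2)=18.57+40.00j  V(n3)=10.05+41.48j  V(n4)=20.93+66.98j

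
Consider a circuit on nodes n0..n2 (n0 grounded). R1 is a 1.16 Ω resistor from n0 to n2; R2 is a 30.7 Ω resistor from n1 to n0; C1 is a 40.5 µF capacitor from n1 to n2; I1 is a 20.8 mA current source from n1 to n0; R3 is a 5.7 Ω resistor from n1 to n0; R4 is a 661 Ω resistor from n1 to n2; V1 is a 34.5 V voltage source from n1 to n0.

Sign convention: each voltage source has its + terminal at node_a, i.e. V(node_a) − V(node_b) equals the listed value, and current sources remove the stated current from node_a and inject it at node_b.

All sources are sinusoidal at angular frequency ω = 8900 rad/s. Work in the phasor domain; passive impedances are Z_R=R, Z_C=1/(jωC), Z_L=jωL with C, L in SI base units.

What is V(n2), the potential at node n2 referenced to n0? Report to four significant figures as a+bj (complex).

5.170+12.24j V

Apply KCL at each of the 2 non-ground nodes and solve the resulting linear system.
Node n1: branches {R2, C1, I1, R3, R4, V1} → V_1 = 34.50+0.000j
Node n2: branches {R1, C1, R4} → V_2 = 5.170+12.24j
Source currents: i(V1)=-11.65-10.55j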